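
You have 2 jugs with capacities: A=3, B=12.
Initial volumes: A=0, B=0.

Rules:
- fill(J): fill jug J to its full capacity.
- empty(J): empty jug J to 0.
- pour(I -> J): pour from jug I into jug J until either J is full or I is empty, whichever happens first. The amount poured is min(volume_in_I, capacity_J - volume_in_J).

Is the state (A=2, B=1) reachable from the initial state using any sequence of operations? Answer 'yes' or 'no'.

BFS explored all 10 reachable states.
Reachable set includes: (0,0), (0,3), (0,6), (0,9), (0,12), (3,0), (3,3), (3,6), (3,9), (3,12)
Target (A=2, B=1) not in reachable set → no.

Answer: no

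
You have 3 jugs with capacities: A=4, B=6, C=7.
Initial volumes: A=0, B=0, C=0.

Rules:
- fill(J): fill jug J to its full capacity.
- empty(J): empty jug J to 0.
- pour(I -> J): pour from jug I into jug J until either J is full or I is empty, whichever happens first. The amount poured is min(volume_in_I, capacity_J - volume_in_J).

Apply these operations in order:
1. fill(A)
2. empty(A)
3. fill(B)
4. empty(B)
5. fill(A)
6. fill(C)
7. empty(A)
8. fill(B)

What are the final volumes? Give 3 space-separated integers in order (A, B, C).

Answer: 0 6 7

Derivation:
Step 1: fill(A) -> (A=4 B=0 C=0)
Step 2: empty(A) -> (A=0 B=0 C=0)
Step 3: fill(B) -> (A=0 B=6 C=0)
Step 4: empty(B) -> (A=0 B=0 C=0)
Step 5: fill(A) -> (A=4 B=0 C=0)
Step 6: fill(C) -> (A=4 B=0 C=7)
Step 7: empty(A) -> (A=0 B=0 C=7)
Step 8: fill(B) -> (A=0 B=6 C=7)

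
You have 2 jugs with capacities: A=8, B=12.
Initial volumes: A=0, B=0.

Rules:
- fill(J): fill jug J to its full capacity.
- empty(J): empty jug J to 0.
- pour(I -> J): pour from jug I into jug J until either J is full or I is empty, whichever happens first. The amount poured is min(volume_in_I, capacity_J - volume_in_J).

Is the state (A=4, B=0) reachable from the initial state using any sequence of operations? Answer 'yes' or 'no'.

Answer: yes

Derivation:
BFS from (A=0, B=0):
  1. fill(B) -> (A=0 B=12)
  2. pour(B -> A) -> (A=8 B=4)
  3. empty(A) -> (A=0 B=4)
  4. pour(B -> A) -> (A=4 B=0)
Target reached → yes.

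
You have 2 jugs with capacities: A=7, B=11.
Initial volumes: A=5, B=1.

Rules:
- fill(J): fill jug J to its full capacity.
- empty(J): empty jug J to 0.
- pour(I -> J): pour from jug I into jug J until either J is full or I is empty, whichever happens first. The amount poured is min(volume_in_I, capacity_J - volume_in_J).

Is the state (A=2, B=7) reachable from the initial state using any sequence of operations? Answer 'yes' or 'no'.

Answer: no

Derivation:
BFS explored all 37 reachable states.
Reachable set includes: (0,0), (0,1), (0,2), (0,3), (0,4), (0,5), (0,6), (0,7), (0,8), (0,9), (0,10), (0,11) ...
Target (A=2, B=7) not in reachable set → no.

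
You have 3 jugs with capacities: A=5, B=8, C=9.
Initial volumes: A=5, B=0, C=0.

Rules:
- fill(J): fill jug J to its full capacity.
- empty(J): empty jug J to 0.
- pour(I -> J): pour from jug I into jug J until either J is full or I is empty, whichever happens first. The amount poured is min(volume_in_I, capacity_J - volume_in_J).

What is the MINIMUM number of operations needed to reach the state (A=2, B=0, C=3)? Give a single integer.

BFS from (A=5, B=0, C=0). One shortest path:
  1. fill(B) -> (A=5 B=8 C=0)
  2. pour(B -> C) -> (A=5 B=0 C=8)
  3. pour(A -> B) -> (A=0 B=5 C=8)
  4. pour(C -> A) -> (A=5 B=5 C=3)
  5. pour(A -> B) -> (A=2 B=8 C=3)
  6. empty(B) -> (A=2 B=0 C=3)
Reached target in 6 moves.

Answer: 6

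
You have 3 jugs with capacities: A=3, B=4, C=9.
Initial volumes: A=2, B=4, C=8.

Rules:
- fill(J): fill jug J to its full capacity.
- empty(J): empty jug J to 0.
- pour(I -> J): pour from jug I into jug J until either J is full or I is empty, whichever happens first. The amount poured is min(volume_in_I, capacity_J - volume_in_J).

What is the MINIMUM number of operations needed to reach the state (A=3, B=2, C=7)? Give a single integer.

Answer: 6

Derivation:
BFS from (A=2, B=4, C=8). One shortest path:
  1. empty(C) -> (A=2 B=4 C=0)
  2. pour(B -> C) -> (A=2 B=0 C=4)
  3. pour(A -> B) -> (A=0 B=2 C=4)
  4. fill(A) -> (A=3 B=2 C=4)
  5. pour(A -> C) -> (A=0 B=2 C=7)
  6. fill(A) -> (A=3 B=2 C=7)
Reached target in 6 moves.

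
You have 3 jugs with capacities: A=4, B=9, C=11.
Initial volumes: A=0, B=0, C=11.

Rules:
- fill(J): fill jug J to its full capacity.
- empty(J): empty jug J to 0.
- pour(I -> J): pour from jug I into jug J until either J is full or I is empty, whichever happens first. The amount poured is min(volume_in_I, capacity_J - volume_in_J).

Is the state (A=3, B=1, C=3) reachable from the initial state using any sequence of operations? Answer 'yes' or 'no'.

BFS explored all 360 reachable states.
Reachable set includes: (0,0,0), (0,0,1), (0,0,2), (0,0,3), (0,0,4), (0,0,5), (0,0,6), (0,0,7), (0,0,8), (0,0,9), (0,0,10), (0,0,11) ...
Target (A=3, B=1, C=3) not in reachable set → no.

Answer: no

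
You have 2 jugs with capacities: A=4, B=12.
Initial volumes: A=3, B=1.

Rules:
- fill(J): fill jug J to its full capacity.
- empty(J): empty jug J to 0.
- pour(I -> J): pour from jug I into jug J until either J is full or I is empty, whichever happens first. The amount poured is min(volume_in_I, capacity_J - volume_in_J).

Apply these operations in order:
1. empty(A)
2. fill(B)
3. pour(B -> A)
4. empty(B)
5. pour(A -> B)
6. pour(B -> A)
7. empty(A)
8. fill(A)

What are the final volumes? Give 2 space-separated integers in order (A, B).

Step 1: empty(A) -> (A=0 B=1)
Step 2: fill(B) -> (A=0 B=12)
Step 3: pour(B -> A) -> (A=4 B=8)
Step 4: empty(B) -> (A=4 B=0)
Step 5: pour(A -> B) -> (A=0 B=4)
Step 6: pour(B -> A) -> (A=4 B=0)
Step 7: empty(A) -> (A=0 B=0)
Step 8: fill(A) -> (A=4 B=0)

Answer: 4 0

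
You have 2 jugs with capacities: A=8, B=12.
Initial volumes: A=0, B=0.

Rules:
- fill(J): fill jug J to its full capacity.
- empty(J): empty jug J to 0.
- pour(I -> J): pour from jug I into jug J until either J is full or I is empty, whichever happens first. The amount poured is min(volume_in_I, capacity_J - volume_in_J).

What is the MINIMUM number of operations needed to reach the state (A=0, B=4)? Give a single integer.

BFS from (A=0, B=0). One shortest path:
  1. fill(B) -> (A=0 B=12)
  2. pour(B -> A) -> (A=8 B=4)
  3. empty(A) -> (A=0 B=4)
Reached target in 3 moves.

Answer: 3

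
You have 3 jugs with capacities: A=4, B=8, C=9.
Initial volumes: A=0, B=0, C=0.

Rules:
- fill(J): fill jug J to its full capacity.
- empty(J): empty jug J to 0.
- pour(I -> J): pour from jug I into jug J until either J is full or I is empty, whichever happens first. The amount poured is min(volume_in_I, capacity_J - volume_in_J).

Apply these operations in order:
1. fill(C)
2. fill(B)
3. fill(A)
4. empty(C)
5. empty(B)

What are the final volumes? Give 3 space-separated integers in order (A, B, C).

Answer: 4 0 0

Derivation:
Step 1: fill(C) -> (A=0 B=0 C=9)
Step 2: fill(B) -> (A=0 B=8 C=9)
Step 3: fill(A) -> (A=4 B=8 C=9)
Step 4: empty(C) -> (A=4 B=8 C=0)
Step 5: empty(B) -> (A=4 B=0 C=0)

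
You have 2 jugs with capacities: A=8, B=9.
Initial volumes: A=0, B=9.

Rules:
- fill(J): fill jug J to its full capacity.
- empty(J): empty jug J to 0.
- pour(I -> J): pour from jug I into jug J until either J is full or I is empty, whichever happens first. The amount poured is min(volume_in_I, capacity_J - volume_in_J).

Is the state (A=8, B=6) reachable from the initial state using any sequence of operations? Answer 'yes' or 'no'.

Answer: yes

Derivation:
BFS from (A=0, B=9):
  1. fill(A) -> (A=8 B=9)
  2. empty(B) -> (A=8 B=0)
  3. pour(A -> B) -> (A=0 B=8)
  4. fill(A) -> (A=8 B=8)
  5. pour(A -> B) -> (A=7 B=9)
  6. empty(B) -> (A=7 B=0)
  7. pour(A -> B) -> (A=0 B=7)
  8. fill(A) -> (A=8 B=7)
  9. pour(A -> B) -> (A=6 B=9)
  10. empty(B) -> (A=6 B=0)
  11. pour(A -> B) -> (A=0 B=6)
  12. fill(A) -> (A=8 B=6)
Target reached → yes.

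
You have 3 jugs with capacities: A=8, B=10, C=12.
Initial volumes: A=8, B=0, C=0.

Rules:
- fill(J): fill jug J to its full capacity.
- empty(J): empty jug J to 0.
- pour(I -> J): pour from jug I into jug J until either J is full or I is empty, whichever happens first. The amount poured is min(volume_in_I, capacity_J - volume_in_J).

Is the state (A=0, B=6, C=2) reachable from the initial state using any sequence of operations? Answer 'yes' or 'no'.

BFS from (A=8, B=0, C=0):
  1. fill(B) -> (A=8 B=10 C=0)
  2. pour(B -> C) -> (A=8 B=0 C=10)
  3. pour(A -> C) -> (A=6 B=0 C=12)
  4. pour(C -> B) -> (A=6 B=10 C=2)
  5. empty(B) -> (A=6 B=0 C=2)
  6. pour(A -> B) -> (A=0 B=6 C=2)
Target reached → yes.

Answer: yes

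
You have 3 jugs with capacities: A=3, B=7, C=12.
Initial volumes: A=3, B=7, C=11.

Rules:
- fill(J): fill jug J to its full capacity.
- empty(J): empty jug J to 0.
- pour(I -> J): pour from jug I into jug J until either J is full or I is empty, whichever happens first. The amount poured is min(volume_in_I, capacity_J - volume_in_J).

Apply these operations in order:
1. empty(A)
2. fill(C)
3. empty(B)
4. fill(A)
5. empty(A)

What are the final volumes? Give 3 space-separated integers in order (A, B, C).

Step 1: empty(A) -> (A=0 B=7 C=11)
Step 2: fill(C) -> (A=0 B=7 C=12)
Step 3: empty(B) -> (A=0 B=0 C=12)
Step 4: fill(A) -> (A=3 B=0 C=12)
Step 5: empty(A) -> (A=0 B=0 C=12)

Answer: 0 0 12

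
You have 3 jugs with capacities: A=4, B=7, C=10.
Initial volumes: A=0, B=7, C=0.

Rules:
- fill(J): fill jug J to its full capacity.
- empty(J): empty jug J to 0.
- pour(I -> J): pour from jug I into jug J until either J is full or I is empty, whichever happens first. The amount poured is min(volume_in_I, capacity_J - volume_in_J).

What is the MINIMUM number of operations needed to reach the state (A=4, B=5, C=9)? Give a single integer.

Answer: 8

Derivation:
BFS from (A=0, B=7, C=0). One shortest path:
  1. fill(A) -> (A=4 B=7 C=0)
  2. pour(A -> C) -> (A=0 B=7 C=4)
  3. pour(B -> A) -> (A=4 B=3 C=4)
  4. pour(A -> C) -> (A=0 B=3 C=8)
  5. pour(B -> A) -> (A=3 B=0 C=8)
  6. fill(B) -> (A=3 B=7 C=8)
  7. pour(B -> C) -> (A=3 B=5 C=10)
  8. pour(C -> A) -> (A=4 B=5 C=9)
Reached target in 8 moves.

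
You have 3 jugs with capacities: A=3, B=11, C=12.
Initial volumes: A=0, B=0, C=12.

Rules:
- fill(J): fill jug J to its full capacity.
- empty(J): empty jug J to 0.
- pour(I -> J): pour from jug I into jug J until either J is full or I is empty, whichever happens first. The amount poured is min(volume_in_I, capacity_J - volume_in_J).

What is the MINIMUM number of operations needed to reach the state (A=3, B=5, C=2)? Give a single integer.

BFS from (A=0, B=0, C=12). One shortest path:
  1. pour(C -> B) -> (A=0 B=11 C=1)
  2. empty(B) -> (A=0 B=0 C=1)
  3. pour(C -> B) -> (A=0 B=1 C=0)
  4. fill(C) -> (A=0 B=1 C=12)
  5. pour(C -> B) -> (A=0 B=11 C=2)
  6. pour(B -> A) -> (A=3 B=8 C=2)
  7. empty(A) -> (A=0 B=8 C=2)
  8. pour(B -> A) -> (A=3 B=5 C=2)
Reached target in 8 moves.

Answer: 8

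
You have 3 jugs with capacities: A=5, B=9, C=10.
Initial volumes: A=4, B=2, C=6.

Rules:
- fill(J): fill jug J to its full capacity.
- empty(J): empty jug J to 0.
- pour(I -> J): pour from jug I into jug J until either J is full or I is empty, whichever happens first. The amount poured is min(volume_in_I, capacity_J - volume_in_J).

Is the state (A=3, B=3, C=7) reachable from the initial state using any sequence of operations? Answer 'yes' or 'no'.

BFS explored all 373 reachable states.
Reachable set includes: (0,0,0), (0,0,1), (0,0,2), (0,0,3), (0,0,4), (0,0,5), (0,0,6), (0,0,7), (0,0,8), (0,0,9), (0,0,10), (0,1,0) ...
Target (A=3, B=3, C=7) not in reachable set → no.

Answer: no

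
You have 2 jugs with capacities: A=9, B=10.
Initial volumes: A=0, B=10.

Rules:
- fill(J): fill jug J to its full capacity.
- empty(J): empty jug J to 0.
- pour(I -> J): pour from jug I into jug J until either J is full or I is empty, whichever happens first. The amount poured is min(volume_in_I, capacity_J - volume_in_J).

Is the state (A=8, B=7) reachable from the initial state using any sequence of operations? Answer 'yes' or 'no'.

Answer: no

Derivation:
BFS explored all 38 reachable states.
Reachable set includes: (0,0), (0,1), (0,2), (0,3), (0,4), (0,5), (0,6), (0,7), (0,8), (0,9), (0,10), (1,0) ...
Target (A=8, B=7) not in reachable set → no.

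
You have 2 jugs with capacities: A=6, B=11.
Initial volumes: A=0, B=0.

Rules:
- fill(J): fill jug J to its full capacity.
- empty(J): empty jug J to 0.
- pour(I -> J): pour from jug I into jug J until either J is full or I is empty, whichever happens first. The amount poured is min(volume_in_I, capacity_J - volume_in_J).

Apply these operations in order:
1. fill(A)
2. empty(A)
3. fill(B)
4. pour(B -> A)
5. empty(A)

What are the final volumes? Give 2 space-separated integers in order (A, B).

Step 1: fill(A) -> (A=6 B=0)
Step 2: empty(A) -> (A=0 B=0)
Step 3: fill(B) -> (A=0 B=11)
Step 4: pour(B -> A) -> (A=6 B=5)
Step 5: empty(A) -> (A=0 B=5)

Answer: 0 5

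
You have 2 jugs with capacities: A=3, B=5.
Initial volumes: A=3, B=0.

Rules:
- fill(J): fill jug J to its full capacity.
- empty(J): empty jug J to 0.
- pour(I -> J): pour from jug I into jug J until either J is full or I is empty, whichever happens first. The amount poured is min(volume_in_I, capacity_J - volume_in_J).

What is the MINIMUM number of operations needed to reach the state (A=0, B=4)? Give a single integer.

BFS from (A=3, B=0). One shortest path:
  1. pour(A -> B) -> (A=0 B=3)
  2. fill(A) -> (A=3 B=3)
  3. pour(A -> B) -> (A=1 B=5)
  4. empty(B) -> (A=1 B=0)
  5. pour(A -> B) -> (A=0 B=1)
  6. fill(A) -> (A=3 B=1)
  7. pour(A -> B) -> (A=0 B=4)
Reached target in 7 moves.

Answer: 7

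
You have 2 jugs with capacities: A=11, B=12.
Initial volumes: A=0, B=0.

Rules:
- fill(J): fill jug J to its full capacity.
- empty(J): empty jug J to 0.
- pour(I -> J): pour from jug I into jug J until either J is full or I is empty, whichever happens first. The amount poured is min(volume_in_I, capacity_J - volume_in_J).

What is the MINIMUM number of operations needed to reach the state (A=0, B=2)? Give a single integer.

BFS from (A=0, B=0). One shortest path:
  1. fill(B) -> (A=0 B=12)
  2. pour(B -> A) -> (A=11 B=1)
  3. empty(A) -> (A=0 B=1)
  4. pour(B -> A) -> (A=1 B=0)
  5. fill(B) -> (A=1 B=12)
  6. pour(B -> A) -> (A=11 B=2)
  7. empty(A) -> (A=0 B=2)
Reached target in 7 moves.

Answer: 7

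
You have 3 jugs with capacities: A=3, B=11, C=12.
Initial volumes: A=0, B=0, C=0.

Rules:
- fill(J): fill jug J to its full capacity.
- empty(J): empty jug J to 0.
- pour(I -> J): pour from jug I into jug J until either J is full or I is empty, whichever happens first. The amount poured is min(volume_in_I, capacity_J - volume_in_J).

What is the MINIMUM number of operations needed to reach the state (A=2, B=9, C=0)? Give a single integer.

BFS from (A=0, B=0, C=0). One shortest path:
  1. fill(A) -> (A=3 B=0 C=0)
  2. fill(B) -> (A=3 B=11 C=0)
  3. pour(A -> C) -> (A=0 B=11 C=3)
  4. pour(B -> C) -> (A=0 B=2 C=12)
  5. pour(C -> A) -> (A=3 B=2 C=9)
  6. empty(A) -> (A=0 B=2 C=9)
  7. pour(B -> A) -> (A=2 B=0 C=9)
  8. pour(C -> B) -> (A=2 B=9 C=0)
Reached target in 8 moves.

Answer: 8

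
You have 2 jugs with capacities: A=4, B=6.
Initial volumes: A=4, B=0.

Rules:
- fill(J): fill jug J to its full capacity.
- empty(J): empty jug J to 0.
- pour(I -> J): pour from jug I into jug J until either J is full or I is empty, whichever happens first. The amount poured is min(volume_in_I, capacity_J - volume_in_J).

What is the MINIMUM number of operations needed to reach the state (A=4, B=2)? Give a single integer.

BFS from (A=4, B=0). One shortest path:
  1. empty(A) -> (A=0 B=0)
  2. fill(B) -> (A=0 B=6)
  3. pour(B -> A) -> (A=4 B=2)
Reached target in 3 moves.

Answer: 3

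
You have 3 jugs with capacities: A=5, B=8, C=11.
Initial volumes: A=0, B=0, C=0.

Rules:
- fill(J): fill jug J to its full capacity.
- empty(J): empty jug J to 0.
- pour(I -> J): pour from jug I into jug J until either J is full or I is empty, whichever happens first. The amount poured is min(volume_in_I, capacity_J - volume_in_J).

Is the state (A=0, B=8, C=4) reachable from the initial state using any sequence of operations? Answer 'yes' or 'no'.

BFS from (A=0, B=0, C=0):
  1. fill(C) -> (A=0 B=0 C=11)
  2. pour(C -> A) -> (A=5 B=0 C=6)
  3. empty(A) -> (A=0 B=0 C=6)
  4. pour(C -> A) -> (A=5 B=0 C=1)
  5. empty(A) -> (A=0 B=0 C=1)
  6. pour(C -> B) -> (A=0 B=1 C=0)
  7. fill(C) -> (A=0 B=1 C=11)
  8. pour(C -> B) -> (A=0 B=8 C=4)
Target reached → yes.

Answer: yes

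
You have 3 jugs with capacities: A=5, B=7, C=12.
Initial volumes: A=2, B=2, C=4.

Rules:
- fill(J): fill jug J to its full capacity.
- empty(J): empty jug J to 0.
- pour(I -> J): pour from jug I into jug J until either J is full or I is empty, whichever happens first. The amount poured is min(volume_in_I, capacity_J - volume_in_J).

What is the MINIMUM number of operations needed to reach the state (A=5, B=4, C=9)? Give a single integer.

BFS from (A=2, B=2, C=4). One shortest path:
  1. fill(B) -> (A=2 B=7 C=4)
  2. pour(B -> A) -> (A=5 B=4 C=4)
  3. pour(A -> C) -> (A=0 B=4 C=9)
  4. fill(A) -> (A=5 B=4 C=9)
Reached target in 4 moves.

Answer: 4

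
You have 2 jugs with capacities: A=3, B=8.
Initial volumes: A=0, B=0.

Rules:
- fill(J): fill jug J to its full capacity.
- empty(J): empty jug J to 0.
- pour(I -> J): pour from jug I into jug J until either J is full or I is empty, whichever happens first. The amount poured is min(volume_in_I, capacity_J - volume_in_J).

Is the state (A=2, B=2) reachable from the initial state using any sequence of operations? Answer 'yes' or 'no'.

Answer: no

Derivation:
BFS explored all 22 reachable states.
Reachable set includes: (0,0), (0,1), (0,2), (0,3), (0,4), (0,5), (0,6), (0,7), (0,8), (1,0), (1,8), (2,0) ...
Target (A=2, B=2) not in reachable set → no.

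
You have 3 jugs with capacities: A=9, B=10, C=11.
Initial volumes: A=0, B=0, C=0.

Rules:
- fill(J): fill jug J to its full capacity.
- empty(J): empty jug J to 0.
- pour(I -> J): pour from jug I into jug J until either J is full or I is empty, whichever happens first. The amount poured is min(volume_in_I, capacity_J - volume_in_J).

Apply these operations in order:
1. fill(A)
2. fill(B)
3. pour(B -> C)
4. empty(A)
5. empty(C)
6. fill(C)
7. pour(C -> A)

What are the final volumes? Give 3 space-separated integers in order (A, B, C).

Answer: 9 0 2

Derivation:
Step 1: fill(A) -> (A=9 B=0 C=0)
Step 2: fill(B) -> (A=9 B=10 C=0)
Step 3: pour(B -> C) -> (A=9 B=0 C=10)
Step 4: empty(A) -> (A=0 B=0 C=10)
Step 5: empty(C) -> (A=0 B=0 C=0)
Step 6: fill(C) -> (A=0 B=0 C=11)
Step 7: pour(C -> A) -> (A=9 B=0 C=2)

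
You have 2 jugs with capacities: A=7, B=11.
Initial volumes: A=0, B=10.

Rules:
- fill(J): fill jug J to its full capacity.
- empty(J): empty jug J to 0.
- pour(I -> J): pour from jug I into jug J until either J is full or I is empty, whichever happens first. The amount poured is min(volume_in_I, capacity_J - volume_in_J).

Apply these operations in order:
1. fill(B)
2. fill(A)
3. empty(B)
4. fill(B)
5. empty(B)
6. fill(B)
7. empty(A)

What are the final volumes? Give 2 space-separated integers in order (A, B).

Answer: 0 11

Derivation:
Step 1: fill(B) -> (A=0 B=11)
Step 2: fill(A) -> (A=7 B=11)
Step 3: empty(B) -> (A=7 B=0)
Step 4: fill(B) -> (A=7 B=11)
Step 5: empty(B) -> (A=7 B=0)
Step 6: fill(B) -> (A=7 B=11)
Step 7: empty(A) -> (A=0 B=11)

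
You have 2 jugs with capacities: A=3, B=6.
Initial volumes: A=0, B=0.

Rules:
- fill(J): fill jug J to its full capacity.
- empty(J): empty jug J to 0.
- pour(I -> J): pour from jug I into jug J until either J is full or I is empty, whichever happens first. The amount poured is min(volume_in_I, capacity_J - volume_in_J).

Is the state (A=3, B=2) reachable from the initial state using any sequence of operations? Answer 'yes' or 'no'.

Answer: no

Derivation:
BFS explored all 6 reachable states.
Reachable set includes: (0,0), (0,3), (0,6), (3,0), (3,3), (3,6)
Target (A=3, B=2) not in reachable set → no.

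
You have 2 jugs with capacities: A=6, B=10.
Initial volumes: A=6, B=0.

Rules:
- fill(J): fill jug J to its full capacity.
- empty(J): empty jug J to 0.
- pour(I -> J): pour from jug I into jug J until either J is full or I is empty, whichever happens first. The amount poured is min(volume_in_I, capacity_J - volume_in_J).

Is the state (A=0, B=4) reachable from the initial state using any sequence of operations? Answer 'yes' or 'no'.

Answer: yes

Derivation:
BFS from (A=6, B=0):
  1. empty(A) -> (A=0 B=0)
  2. fill(B) -> (A=0 B=10)
  3. pour(B -> A) -> (A=6 B=4)
  4. empty(A) -> (A=0 B=4)
Target reached → yes.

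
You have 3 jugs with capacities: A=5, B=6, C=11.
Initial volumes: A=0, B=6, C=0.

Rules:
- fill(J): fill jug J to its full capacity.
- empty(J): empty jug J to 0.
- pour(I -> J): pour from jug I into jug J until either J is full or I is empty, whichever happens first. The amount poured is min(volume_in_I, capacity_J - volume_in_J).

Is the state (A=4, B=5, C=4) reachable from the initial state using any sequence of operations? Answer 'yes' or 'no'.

Answer: no

Derivation:
BFS explored all 304 reachable states.
Reachable set includes: (0,0,0), (0,0,1), (0,0,2), (0,0,3), (0,0,4), (0,0,5), (0,0,6), (0,0,7), (0,0,8), (0,0,9), (0,0,10), (0,0,11) ...
Target (A=4, B=5, C=4) not in reachable set → no.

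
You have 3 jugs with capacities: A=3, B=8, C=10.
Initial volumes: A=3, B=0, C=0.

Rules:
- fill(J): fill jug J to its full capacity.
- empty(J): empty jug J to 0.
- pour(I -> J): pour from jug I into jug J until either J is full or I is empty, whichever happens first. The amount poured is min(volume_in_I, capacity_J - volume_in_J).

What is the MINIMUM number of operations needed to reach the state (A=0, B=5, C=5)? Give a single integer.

BFS from (A=3, B=0, C=0). One shortest path:
  1. empty(A) -> (A=0 B=0 C=0)
  2. fill(C) -> (A=0 B=0 C=10)
  3. pour(C -> B) -> (A=0 B=8 C=2)
  4. pour(B -> A) -> (A=3 B=5 C=2)
  5. pour(A -> C) -> (A=0 B=5 C=5)
Reached target in 5 moves.

Answer: 5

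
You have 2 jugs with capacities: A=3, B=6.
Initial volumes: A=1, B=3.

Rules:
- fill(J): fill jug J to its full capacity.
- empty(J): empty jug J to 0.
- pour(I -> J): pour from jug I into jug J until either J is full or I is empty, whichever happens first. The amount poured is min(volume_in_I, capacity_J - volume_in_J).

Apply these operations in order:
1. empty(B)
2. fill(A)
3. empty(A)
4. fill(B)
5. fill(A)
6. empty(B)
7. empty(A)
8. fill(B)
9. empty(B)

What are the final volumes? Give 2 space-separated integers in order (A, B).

Answer: 0 0

Derivation:
Step 1: empty(B) -> (A=1 B=0)
Step 2: fill(A) -> (A=3 B=0)
Step 3: empty(A) -> (A=0 B=0)
Step 4: fill(B) -> (A=0 B=6)
Step 5: fill(A) -> (A=3 B=6)
Step 6: empty(B) -> (A=3 B=0)
Step 7: empty(A) -> (A=0 B=0)
Step 8: fill(B) -> (A=0 B=6)
Step 9: empty(B) -> (A=0 B=0)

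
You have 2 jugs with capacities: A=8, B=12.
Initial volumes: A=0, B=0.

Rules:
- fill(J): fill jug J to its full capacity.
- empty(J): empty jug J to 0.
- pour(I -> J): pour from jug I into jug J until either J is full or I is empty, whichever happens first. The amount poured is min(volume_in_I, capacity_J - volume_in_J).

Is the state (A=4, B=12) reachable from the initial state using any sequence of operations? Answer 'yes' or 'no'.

BFS from (A=0, B=0):
  1. fill(A) -> (A=8 B=0)
  2. pour(A -> B) -> (A=0 B=8)
  3. fill(A) -> (A=8 B=8)
  4. pour(A -> B) -> (A=4 B=12)
Target reached → yes.

Answer: yes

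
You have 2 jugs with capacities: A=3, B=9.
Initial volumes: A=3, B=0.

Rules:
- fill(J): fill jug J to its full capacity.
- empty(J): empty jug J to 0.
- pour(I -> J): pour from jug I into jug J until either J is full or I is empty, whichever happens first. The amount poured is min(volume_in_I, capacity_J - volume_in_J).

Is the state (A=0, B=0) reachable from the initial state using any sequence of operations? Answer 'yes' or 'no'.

BFS from (A=3, B=0):
  1. empty(A) -> (A=0 B=0)
Target reached → yes.

Answer: yes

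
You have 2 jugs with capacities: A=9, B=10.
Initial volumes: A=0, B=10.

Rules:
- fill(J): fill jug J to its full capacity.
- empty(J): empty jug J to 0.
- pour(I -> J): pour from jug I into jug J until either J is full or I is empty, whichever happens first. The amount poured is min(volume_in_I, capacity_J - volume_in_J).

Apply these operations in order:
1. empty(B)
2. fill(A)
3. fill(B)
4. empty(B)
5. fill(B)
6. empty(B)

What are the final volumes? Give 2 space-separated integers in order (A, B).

Step 1: empty(B) -> (A=0 B=0)
Step 2: fill(A) -> (A=9 B=0)
Step 3: fill(B) -> (A=9 B=10)
Step 4: empty(B) -> (A=9 B=0)
Step 5: fill(B) -> (A=9 B=10)
Step 6: empty(B) -> (A=9 B=0)

Answer: 9 0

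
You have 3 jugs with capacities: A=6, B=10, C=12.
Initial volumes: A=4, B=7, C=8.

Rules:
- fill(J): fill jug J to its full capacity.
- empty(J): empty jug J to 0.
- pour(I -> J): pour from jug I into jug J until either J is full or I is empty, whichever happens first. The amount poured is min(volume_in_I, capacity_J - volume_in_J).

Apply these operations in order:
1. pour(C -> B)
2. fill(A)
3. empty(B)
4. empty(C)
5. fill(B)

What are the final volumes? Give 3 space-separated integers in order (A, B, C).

Answer: 6 10 0

Derivation:
Step 1: pour(C -> B) -> (A=4 B=10 C=5)
Step 2: fill(A) -> (A=6 B=10 C=5)
Step 3: empty(B) -> (A=6 B=0 C=5)
Step 4: empty(C) -> (A=6 B=0 C=0)
Step 5: fill(B) -> (A=6 B=10 C=0)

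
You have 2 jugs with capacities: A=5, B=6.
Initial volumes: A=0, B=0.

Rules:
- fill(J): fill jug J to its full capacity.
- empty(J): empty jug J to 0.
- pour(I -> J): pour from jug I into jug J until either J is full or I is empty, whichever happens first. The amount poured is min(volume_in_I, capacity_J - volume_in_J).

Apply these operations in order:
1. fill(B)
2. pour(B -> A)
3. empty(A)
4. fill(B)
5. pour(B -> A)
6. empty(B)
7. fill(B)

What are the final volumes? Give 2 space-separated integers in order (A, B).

Answer: 5 6

Derivation:
Step 1: fill(B) -> (A=0 B=6)
Step 2: pour(B -> A) -> (A=5 B=1)
Step 3: empty(A) -> (A=0 B=1)
Step 4: fill(B) -> (A=0 B=6)
Step 5: pour(B -> A) -> (A=5 B=1)
Step 6: empty(B) -> (A=5 B=0)
Step 7: fill(B) -> (A=5 B=6)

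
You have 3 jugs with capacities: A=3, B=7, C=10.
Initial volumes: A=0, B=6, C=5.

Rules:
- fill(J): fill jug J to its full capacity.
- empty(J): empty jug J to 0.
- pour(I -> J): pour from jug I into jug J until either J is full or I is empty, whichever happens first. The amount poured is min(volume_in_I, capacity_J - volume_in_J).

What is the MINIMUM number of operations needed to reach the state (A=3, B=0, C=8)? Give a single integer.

BFS from (A=0, B=6, C=5). One shortest path:
  1. pour(B -> A) -> (A=3 B=3 C=5)
  2. pour(B -> C) -> (A=3 B=0 C=8)
Reached target in 2 moves.

Answer: 2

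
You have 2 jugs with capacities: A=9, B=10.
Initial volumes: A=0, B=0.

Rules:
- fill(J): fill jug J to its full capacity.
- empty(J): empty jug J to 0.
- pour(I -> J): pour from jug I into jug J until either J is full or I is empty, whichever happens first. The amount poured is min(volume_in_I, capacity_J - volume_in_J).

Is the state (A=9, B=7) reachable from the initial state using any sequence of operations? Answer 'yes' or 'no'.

BFS from (A=0, B=0):
  1. fill(A) -> (A=9 B=0)
  2. pour(A -> B) -> (A=0 B=9)
  3. fill(A) -> (A=9 B=9)
  4. pour(A -> B) -> (A=8 B=10)
  5. empty(B) -> (A=8 B=0)
  6. pour(A -> B) -> (A=0 B=8)
  7. fill(A) -> (A=9 B=8)
  8. pour(A -> B) -> (A=7 B=10)
  9. empty(B) -> (A=7 B=0)
  10. pour(A -> B) -> (A=0 B=7)
  11. fill(A) -> (A=9 B=7)
Target reached → yes.

Answer: yes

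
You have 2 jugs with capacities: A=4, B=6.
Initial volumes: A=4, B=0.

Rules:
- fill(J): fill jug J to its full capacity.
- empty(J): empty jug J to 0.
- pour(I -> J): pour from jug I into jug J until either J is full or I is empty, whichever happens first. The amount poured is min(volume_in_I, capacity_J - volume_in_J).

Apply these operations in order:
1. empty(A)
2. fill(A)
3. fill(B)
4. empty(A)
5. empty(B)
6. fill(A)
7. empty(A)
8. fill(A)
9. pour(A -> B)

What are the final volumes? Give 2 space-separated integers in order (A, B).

Answer: 0 4

Derivation:
Step 1: empty(A) -> (A=0 B=0)
Step 2: fill(A) -> (A=4 B=0)
Step 3: fill(B) -> (A=4 B=6)
Step 4: empty(A) -> (A=0 B=6)
Step 5: empty(B) -> (A=0 B=0)
Step 6: fill(A) -> (A=4 B=0)
Step 7: empty(A) -> (A=0 B=0)
Step 8: fill(A) -> (A=4 B=0)
Step 9: pour(A -> B) -> (A=0 B=4)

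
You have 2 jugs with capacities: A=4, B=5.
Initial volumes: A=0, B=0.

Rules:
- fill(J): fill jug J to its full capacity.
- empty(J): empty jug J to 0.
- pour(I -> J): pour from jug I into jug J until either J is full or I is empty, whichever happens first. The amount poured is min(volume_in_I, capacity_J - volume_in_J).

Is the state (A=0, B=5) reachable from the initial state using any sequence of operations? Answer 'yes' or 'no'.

Answer: yes

Derivation:
BFS from (A=0, B=0):
  1. fill(B) -> (A=0 B=5)
Target reached → yes.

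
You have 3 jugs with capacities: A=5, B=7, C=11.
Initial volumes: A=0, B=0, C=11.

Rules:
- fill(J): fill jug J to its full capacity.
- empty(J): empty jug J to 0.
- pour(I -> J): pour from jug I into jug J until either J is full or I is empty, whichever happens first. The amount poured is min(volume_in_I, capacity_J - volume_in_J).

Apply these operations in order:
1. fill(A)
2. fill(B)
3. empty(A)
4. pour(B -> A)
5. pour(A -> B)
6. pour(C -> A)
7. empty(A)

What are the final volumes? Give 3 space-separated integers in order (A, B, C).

Answer: 0 7 6

Derivation:
Step 1: fill(A) -> (A=5 B=0 C=11)
Step 2: fill(B) -> (A=5 B=7 C=11)
Step 3: empty(A) -> (A=0 B=7 C=11)
Step 4: pour(B -> A) -> (A=5 B=2 C=11)
Step 5: pour(A -> B) -> (A=0 B=7 C=11)
Step 6: pour(C -> A) -> (A=5 B=7 C=6)
Step 7: empty(A) -> (A=0 B=7 C=6)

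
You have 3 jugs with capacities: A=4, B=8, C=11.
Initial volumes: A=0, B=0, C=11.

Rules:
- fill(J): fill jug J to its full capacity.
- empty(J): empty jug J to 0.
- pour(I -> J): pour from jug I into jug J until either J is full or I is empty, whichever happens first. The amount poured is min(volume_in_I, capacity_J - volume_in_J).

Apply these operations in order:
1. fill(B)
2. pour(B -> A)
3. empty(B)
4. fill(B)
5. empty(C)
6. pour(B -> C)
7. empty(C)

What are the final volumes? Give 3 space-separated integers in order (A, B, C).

Answer: 4 0 0

Derivation:
Step 1: fill(B) -> (A=0 B=8 C=11)
Step 2: pour(B -> A) -> (A=4 B=4 C=11)
Step 3: empty(B) -> (A=4 B=0 C=11)
Step 4: fill(B) -> (A=4 B=8 C=11)
Step 5: empty(C) -> (A=4 B=8 C=0)
Step 6: pour(B -> C) -> (A=4 B=0 C=8)
Step 7: empty(C) -> (A=4 B=0 C=0)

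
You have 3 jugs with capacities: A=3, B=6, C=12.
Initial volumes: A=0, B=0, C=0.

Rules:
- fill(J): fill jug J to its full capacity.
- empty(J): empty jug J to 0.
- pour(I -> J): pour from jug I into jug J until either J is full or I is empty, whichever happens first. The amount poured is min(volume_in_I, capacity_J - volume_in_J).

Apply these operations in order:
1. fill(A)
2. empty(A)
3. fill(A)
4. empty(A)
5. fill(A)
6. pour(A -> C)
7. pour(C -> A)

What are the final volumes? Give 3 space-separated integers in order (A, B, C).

Answer: 3 0 0

Derivation:
Step 1: fill(A) -> (A=3 B=0 C=0)
Step 2: empty(A) -> (A=0 B=0 C=0)
Step 3: fill(A) -> (A=3 B=0 C=0)
Step 4: empty(A) -> (A=0 B=0 C=0)
Step 5: fill(A) -> (A=3 B=0 C=0)
Step 6: pour(A -> C) -> (A=0 B=0 C=3)
Step 7: pour(C -> A) -> (A=3 B=0 C=0)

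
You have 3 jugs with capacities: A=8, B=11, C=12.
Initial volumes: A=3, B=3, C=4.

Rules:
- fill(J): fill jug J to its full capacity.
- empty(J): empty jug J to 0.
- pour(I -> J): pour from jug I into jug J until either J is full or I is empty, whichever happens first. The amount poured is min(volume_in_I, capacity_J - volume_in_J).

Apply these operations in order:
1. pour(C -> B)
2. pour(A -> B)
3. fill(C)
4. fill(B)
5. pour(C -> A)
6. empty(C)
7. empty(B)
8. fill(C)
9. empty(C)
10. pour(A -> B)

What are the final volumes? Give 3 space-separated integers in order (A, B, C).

Answer: 0 8 0

Derivation:
Step 1: pour(C -> B) -> (A=3 B=7 C=0)
Step 2: pour(A -> B) -> (A=0 B=10 C=0)
Step 3: fill(C) -> (A=0 B=10 C=12)
Step 4: fill(B) -> (A=0 B=11 C=12)
Step 5: pour(C -> A) -> (A=8 B=11 C=4)
Step 6: empty(C) -> (A=8 B=11 C=0)
Step 7: empty(B) -> (A=8 B=0 C=0)
Step 8: fill(C) -> (A=8 B=0 C=12)
Step 9: empty(C) -> (A=8 B=0 C=0)
Step 10: pour(A -> B) -> (A=0 B=8 C=0)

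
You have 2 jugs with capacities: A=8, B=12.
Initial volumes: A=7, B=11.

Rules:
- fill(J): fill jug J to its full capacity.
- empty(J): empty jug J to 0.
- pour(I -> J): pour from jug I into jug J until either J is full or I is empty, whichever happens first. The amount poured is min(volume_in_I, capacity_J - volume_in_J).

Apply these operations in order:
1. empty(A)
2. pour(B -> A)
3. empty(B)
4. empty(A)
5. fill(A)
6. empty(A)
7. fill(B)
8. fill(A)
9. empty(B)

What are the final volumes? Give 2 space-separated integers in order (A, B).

Answer: 8 0

Derivation:
Step 1: empty(A) -> (A=0 B=11)
Step 2: pour(B -> A) -> (A=8 B=3)
Step 3: empty(B) -> (A=8 B=0)
Step 4: empty(A) -> (A=0 B=0)
Step 5: fill(A) -> (A=8 B=0)
Step 6: empty(A) -> (A=0 B=0)
Step 7: fill(B) -> (A=0 B=12)
Step 8: fill(A) -> (A=8 B=12)
Step 9: empty(B) -> (A=8 B=0)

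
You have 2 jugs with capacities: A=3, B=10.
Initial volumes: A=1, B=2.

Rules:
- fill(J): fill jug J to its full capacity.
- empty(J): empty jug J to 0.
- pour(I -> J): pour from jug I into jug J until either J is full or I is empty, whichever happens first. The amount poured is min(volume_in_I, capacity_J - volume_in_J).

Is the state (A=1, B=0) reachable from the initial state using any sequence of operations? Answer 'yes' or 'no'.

Answer: yes

Derivation:
BFS from (A=1, B=2):
  1. empty(B) -> (A=1 B=0)
Target reached → yes.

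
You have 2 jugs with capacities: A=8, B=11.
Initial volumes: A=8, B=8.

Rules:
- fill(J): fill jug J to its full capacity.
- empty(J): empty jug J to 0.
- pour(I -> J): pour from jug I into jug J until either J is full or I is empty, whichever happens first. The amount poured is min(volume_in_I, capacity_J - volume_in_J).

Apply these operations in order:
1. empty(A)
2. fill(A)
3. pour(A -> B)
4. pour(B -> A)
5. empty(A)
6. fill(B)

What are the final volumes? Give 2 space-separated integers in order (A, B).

Answer: 0 11

Derivation:
Step 1: empty(A) -> (A=0 B=8)
Step 2: fill(A) -> (A=8 B=8)
Step 3: pour(A -> B) -> (A=5 B=11)
Step 4: pour(B -> A) -> (A=8 B=8)
Step 5: empty(A) -> (A=0 B=8)
Step 6: fill(B) -> (A=0 B=11)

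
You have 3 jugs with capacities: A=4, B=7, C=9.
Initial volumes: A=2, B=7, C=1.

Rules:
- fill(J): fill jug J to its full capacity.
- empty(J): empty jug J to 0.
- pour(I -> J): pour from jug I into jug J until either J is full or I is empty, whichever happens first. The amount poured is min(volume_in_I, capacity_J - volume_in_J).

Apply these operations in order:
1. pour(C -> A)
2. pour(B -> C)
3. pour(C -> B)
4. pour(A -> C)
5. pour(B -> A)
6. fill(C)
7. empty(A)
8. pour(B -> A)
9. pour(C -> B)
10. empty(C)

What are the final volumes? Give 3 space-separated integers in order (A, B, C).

Step 1: pour(C -> A) -> (A=3 B=7 C=0)
Step 2: pour(B -> C) -> (A=3 B=0 C=7)
Step 3: pour(C -> B) -> (A=3 B=7 C=0)
Step 4: pour(A -> C) -> (A=0 B=7 C=3)
Step 5: pour(B -> A) -> (A=4 B=3 C=3)
Step 6: fill(C) -> (A=4 B=3 C=9)
Step 7: empty(A) -> (A=0 B=3 C=9)
Step 8: pour(B -> A) -> (A=3 B=0 C=9)
Step 9: pour(C -> B) -> (A=3 B=7 C=2)
Step 10: empty(C) -> (A=3 B=7 C=0)

Answer: 3 7 0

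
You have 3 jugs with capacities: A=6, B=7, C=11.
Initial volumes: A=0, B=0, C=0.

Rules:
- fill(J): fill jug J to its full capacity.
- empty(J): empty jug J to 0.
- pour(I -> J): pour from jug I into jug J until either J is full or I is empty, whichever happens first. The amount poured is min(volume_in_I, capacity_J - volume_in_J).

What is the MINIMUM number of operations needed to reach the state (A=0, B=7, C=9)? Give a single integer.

BFS from (A=0, B=0, C=0). One shortest path:
  1. fill(C) -> (A=0 B=0 C=11)
  2. pour(C -> A) -> (A=6 B=0 C=5)
  3. empty(A) -> (A=0 B=0 C=5)
  4. pour(C -> B) -> (A=0 B=5 C=0)
  5. fill(C) -> (A=0 B=5 C=11)
  6. pour(C -> B) -> (A=0 B=7 C=9)
Reached target in 6 moves.

Answer: 6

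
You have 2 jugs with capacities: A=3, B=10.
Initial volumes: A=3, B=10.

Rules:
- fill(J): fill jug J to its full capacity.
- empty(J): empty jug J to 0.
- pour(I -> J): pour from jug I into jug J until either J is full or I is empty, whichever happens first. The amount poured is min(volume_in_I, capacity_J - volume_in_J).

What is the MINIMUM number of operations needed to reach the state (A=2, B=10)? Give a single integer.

BFS from (A=3, B=10). One shortest path:
  1. empty(B) -> (A=3 B=0)
  2. pour(A -> B) -> (A=0 B=3)
  3. fill(A) -> (A=3 B=3)
  4. pour(A -> B) -> (A=0 B=6)
  5. fill(A) -> (A=3 B=6)
  6. pour(A -> B) -> (A=0 B=9)
  7. fill(A) -> (A=3 B=9)
  8. pour(A -> B) -> (A=2 B=10)
Reached target in 8 moves.

Answer: 8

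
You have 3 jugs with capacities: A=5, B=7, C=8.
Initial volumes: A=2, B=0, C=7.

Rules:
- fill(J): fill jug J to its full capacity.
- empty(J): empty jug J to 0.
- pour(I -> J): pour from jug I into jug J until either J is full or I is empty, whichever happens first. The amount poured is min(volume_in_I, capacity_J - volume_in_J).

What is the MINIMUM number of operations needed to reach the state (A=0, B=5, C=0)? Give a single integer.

BFS from (A=2, B=0, C=7). One shortest path:
  1. fill(A) -> (A=5 B=0 C=7)
  2. empty(C) -> (A=5 B=0 C=0)
  3. pour(A -> B) -> (A=0 B=5 C=0)
Reached target in 3 moves.

Answer: 3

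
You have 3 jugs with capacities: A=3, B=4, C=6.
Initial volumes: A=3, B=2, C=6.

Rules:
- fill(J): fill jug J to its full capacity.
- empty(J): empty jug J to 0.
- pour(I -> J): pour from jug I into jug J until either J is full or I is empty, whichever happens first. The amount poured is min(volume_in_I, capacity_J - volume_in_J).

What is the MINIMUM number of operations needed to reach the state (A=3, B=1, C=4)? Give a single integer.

BFS from (A=3, B=2, C=6). One shortest path:
  1. empty(A) -> (A=0 B=2 C=6)
  2. pour(C -> B) -> (A=0 B=4 C=4)
  3. pour(B -> A) -> (A=3 B=1 C=4)
Reached target in 3 moves.

Answer: 3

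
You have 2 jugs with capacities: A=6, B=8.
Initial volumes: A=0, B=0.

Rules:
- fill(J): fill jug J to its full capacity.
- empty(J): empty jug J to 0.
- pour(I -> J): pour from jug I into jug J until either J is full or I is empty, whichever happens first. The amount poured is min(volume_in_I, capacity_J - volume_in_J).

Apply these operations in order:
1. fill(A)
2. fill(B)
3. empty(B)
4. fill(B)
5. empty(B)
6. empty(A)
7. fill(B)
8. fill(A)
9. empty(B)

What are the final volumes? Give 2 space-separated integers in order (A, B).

Step 1: fill(A) -> (A=6 B=0)
Step 2: fill(B) -> (A=6 B=8)
Step 3: empty(B) -> (A=6 B=0)
Step 4: fill(B) -> (A=6 B=8)
Step 5: empty(B) -> (A=6 B=0)
Step 6: empty(A) -> (A=0 B=0)
Step 7: fill(B) -> (A=0 B=8)
Step 8: fill(A) -> (A=6 B=8)
Step 9: empty(B) -> (A=6 B=0)

Answer: 6 0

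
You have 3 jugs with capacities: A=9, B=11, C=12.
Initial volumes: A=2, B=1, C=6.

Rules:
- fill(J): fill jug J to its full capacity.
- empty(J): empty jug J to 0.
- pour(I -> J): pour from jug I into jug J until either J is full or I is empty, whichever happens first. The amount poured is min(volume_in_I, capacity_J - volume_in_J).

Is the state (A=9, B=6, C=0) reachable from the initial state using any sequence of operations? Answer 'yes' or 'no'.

BFS from (A=2, B=1, C=6):
  1. fill(A) -> (A=9 B=1 C=6)
  2. empty(B) -> (A=9 B=0 C=6)
  3. pour(C -> B) -> (A=9 B=6 C=0)
Target reached → yes.

Answer: yes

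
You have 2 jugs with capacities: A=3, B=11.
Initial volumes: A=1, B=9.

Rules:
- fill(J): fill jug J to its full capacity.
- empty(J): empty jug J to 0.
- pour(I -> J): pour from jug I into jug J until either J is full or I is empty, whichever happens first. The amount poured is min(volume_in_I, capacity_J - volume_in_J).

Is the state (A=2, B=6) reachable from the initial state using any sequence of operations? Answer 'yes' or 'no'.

BFS explored all 29 reachable states.
Reachable set includes: (0,0), (0,1), (0,2), (0,3), (0,4), (0,5), (0,6), (0,7), (0,8), (0,9), (0,10), (0,11) ...
Target (A=2, B=6) not in reachable set → no.

Answer: no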